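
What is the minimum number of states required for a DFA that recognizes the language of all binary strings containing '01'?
Language: binary strings containing '01'
Lower bound (Myhill–Nerode): the prefixes ε, 0, 01 are pairwise distinguishable:
  ε vs 01: suffix ε distinguishes them (ε is rejected, 01 is accepted)
  0 vs 01: suffix ε distinguishes them (0 is rejected, 01 is accepted)
  ε vs 0: suffix 1 distinguishes them (ε·1 = 1 is rejected, 0·1 = 01 is accepted)
So any DFA needs at least 3 states.
Upper bound: a DFA with 3 states exists (one state per class above: 'no progress', 'last symbol 0', and 'seen 01' (accepting sink)).
Minimum states: 3

Final answer: 3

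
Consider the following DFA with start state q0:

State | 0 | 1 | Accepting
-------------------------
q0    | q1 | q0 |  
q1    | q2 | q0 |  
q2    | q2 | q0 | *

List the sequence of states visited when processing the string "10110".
q0 → q0 → q1 → q0 → q0 → q1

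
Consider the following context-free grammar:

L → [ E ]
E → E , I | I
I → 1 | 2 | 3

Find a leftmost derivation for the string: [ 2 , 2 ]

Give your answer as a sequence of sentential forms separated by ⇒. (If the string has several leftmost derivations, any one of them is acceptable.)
Start with L.
Step 1: the leftmost non-terminal is L; apply L → [ E ]:  [ E ]
Step 2: the leftmost non-terminal is E; apply E → E , I:  [ E , I ]
Step 3: the leftmost non-terminal is E; apply E → I:  [ I , I ]
Step 4: the leftmost non-terminal is I; apply I → 2:  [ 2 , I ]
Step 5: the leftmost non-terminal is I; apply I → 2:  [ 2 , 2 ]

Final answer: L ⇒ [ E ] ⇒ [ E , I ] ⇒ [ I , I ] ⇒ [ 2 , I ] ⇒ [ 2 , 2 ]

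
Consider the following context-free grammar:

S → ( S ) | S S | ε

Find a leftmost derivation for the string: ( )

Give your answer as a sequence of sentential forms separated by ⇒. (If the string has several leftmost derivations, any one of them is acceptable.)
Start with S.
Step 1: the leftmost non-terminal is S; apply S → ( S ):  ( S )
Step 2: the leftmost non-terminal is S; apply S → ε:  ( )

Final answer: S ⇒ ( S ) ⇒ ( )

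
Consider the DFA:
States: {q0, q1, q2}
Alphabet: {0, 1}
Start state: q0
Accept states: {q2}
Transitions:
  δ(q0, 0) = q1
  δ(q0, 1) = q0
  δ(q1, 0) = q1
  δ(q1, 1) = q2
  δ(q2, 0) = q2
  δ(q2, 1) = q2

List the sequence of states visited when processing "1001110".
Starting at q0
Read '1': q0 -> q0
Read '0': q0 -> q1
Read '0': q1 -> q1
Read '1': q1 -> q2
Read '1': q2 -> q2
Read '1': q2 -> q2
Read '0': q2 -> q2

Final answer: q0 -> q0 -> q1 -> q1 -> q2 -> q2 -> q2 -> q2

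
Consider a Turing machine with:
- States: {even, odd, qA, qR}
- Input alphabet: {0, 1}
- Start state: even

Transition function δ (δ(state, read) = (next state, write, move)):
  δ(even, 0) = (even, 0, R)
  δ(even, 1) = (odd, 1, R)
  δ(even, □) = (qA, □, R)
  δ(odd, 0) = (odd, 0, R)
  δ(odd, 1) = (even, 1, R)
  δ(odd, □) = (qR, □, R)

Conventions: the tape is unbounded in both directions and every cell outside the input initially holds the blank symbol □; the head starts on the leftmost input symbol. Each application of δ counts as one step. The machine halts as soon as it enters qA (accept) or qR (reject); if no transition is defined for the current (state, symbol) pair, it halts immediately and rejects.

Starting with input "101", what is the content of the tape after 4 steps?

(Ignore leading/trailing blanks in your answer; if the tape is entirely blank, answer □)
Step 0: [even]101 (head at position 0)
Step 1: δ(even, 1) = (odd, 1, R)  ⊢  1[odd]01 (head at position 1)
Step 2: δ(odd, 0) = (odd, 0, R)  ⊢  10[odd]1 (head at position 2)
Step 3: δ(odd, 1) = (even, 1, R)  ⊢  101[even]□ (head at position 3)
Step 4: δ(even, □) = (qA, □, R)  ⊢  101□[qA]□ (head at position 4)
Tape after 4 steps (ignoring surrounding blanks): 101

Final answer: Tape: 101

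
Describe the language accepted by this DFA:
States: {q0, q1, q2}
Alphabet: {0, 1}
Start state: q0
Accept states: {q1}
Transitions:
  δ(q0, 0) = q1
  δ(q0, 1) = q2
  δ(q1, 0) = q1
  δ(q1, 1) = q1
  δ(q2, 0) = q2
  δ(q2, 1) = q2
Analyzing the DFA structure:
Start state: q0
Accept states: {q1}
Interpreting what each state remembers (checking against the transitions):
  q0: nothing has been read yet
  q1: the first symbol was 0
  q2: the first symbol was 1 (trap state)
  δ(q0, 0): in q0 (nothing has been read yet), after reading 0 we have: the first symbol was 0 → q1
  δ(q0, 1): in q0 (nothing has been read yet), after reading 1 we have: the first symbol was 1 (trap state) → q2
  δ(q1, 0): in q1 (the first symbol was 0), after reading 0 we have: the first symbol was 0 → q1
  δ(q1, 1): in q1 (the first symbol was 0), after reading 1 we have: the first symbol was 0 → q1
  δ(q2, 0): in q2 (the first symbol was 1 (trap state)), after reading 0 we have: the first symbol was 1 (trap state) → q2
  δ(q2, 1): in q2 (the first symbol was 1 (trap state)), after reading 1 we have: the first symbol was 1 (trap state) → q2
A string is accepted iff it ends in {q1}, i.e. the first symbol was 0.
Language: All binary strings starting with 0

Final answer: All binary strings starting with 0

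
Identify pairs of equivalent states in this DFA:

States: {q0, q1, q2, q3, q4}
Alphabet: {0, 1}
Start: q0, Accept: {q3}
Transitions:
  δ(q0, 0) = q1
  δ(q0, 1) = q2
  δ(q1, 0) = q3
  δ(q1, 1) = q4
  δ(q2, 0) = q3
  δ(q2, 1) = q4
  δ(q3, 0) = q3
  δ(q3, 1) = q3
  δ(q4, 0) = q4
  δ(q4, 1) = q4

Using the table-filling algorithm:
Round 0 – mark pairs where exactly one state is accepting: (q0,q3), (q1,q3), (q2,q3), (q3,q4)
Round 1 – newly marked: (q0,q1) [on 0: q1 vs q3, already marked]; (q0,q2) [on 0: q1 vs q3, already marked]; (q1,q4) [on 0: q3 vs q4, already marked]; (q2,q4) [on 0: q3 vs q4, already marked]
Round 2 – newly marked: (q0,q4) [on 0: q1 vs q4, already marked]
No further pairs can be marked.
(q1, q2) unmarked: δ(q1,0)=q3, δ(q2,0)=q3; δ(q1,1)=q4, δ(q2,1)=q4 → equivalent
Equivalent pairs: (q1, q2)

Final answer: Equivalent pairs: (q1, q2)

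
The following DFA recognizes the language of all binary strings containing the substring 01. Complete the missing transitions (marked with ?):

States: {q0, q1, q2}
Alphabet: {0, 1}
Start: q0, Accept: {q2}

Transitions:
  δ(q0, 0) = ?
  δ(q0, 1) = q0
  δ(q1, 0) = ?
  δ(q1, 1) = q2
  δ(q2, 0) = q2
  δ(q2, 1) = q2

What each state remembers (consistent with the given transitions and accept states):
  q0: 01 not seen yet and the last symbol was not 0
  q1: 01 not seen yet and the last symbol was 0
  q2: the substring 01 has already been seen
Filling in the missing entries:
  δ(q0, 0): in q0 (01 not seen yet and the last symbol was not 0), after reading 0 we have: 01 not seen yet and the last symbol was 0 → q1
  δ(q1, 0): in q1 (01 not seen yet and the last symbol was 0), after reading 0 we have: 01 not seen yet and the last symbol was 0 → q1

Final answer: δ(q0, 0) = q1; δ(q1, 0) = q1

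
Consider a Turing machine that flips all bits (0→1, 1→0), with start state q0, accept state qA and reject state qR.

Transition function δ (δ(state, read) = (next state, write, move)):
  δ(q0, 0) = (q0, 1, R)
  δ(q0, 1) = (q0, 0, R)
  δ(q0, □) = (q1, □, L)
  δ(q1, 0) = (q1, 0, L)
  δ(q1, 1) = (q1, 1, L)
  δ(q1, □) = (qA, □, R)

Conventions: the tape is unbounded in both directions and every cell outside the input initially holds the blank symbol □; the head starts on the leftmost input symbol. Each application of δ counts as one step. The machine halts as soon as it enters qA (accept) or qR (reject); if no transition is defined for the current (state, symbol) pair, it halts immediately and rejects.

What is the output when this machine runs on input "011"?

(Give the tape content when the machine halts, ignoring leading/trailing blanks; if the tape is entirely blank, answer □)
Step 0: [q0]011 (head at position 0)
Step 1: δ(q0, 0) = (q0, 1, R)  ⊢  1[q0]11 (head at position 1)
Step 2: δ(q0, 1) = (q0, 0, R)  ⊢  10[q0]1 (head at position 2)
Step 3: δ(q0, 1) = (q0, 0, R)  ⊢  100[q0]□ (head at position 3)
Step 4: δ(q0, □) = (q1, □, L)  ⊢  10[q1]0□ (head at position 2)
Step 5: δ(q1, 0) = (q1, 0, L)  ⊢  1[q1]00□ (head at position 1)
Step 6: δ(q1, 0) = (q1, 0, L)  ⊢  [q1]100□ (head at position 0)
Step 7: δ(q1, 1) = (q1, 1, L)  ⊢  [q1]□100□ (head at position -1)
Step 8: δ(q1, □) = (qA, □, R)  ⊢  □[qA]100□ (head at position 0)
The machine is in qA, so it halts and accepts.
Tape content when halted (ignoring surrounding blanks): 100

Final answer: Output: 100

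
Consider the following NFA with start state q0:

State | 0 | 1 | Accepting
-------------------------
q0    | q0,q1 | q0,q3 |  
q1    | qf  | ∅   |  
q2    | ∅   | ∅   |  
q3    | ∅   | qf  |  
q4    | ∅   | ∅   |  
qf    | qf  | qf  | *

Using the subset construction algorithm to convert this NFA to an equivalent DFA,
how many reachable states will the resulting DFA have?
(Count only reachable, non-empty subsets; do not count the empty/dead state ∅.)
Start subset: {q0}
{q0}: on 0 → {q0, q1}, on 1 → {q0, q3}
{q0, q1}: on 0 → {q0, q1, qf}, on 1 → {q0, q3}
{q0, q3}: on 0 → {q0, q1}, on 1 → {q0, q3, qf}
{q0, q1, qf}: on 0 → {q0, q1, qf}, on 1 → {q0, q3, qf}
{q0, q3, qf}: on 0 → {q0, q1, qf}, on 1 → {q0, q3, qf}
Reachable non-empty subsets: {q0}, {q0, q1}, {q0, q3}, {q0, q1, qf}, {q0, q3, qf} — 5 in total.

Final answer: 5 states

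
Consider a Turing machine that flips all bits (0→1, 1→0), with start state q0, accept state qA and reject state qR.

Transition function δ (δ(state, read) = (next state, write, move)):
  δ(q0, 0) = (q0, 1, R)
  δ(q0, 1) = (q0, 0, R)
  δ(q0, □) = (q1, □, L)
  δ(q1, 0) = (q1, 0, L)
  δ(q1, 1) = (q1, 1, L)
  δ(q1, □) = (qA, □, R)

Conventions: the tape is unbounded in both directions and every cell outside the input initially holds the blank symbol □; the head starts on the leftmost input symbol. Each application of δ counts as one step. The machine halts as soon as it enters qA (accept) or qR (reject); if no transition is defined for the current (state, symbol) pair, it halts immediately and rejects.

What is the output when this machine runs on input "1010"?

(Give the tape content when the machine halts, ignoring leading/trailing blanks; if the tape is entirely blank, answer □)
Step 0: [q0]1010 (head at position 0)
Step 1: δ(q0, 1) = (q0, 0, R)  ⊢  0[q0]010 (head at position 1)
Step 2: δ(q0, 0) = (q0, 1, R)  ⊢  01[q0]10 (head at position 2)
Step 3: δ(q0, 1) = (q0, 0, R)  ⊢  010[q0]0 (head at position 3)
Step 4: δ(q0, 0) = (q0, 1, R)  ⊢  0101[q0]□ (head at position 4)
Step 5: δ(q0, □) = (q1, □, L)  ⊢  010[q1]1□ (head at position 3)
Step 6: δ(q1, 1) = (q1, 1, L)  ⊢  01[q1]01□ (head at position 2)
Step 7: δ(q1, 0) = (q1, 0, L)  ⊢  0[q1]101□ (head at position 1)
Step 8: δ(q1, 1) = (q1, 1, L)  ⊢  [q1]0101□ (head at position 0)
Step 9: δ(q1, 0) = (q1, 0, L)  ⊢  [q1]□0101□ (head at position -1)
Step 10: δ(q1, □) = (qA, □, R)  ⊢  □[qA]0101□ (head at position 0)
The machine is in qA, so it halts and accepts.
Tape content when halted (ignoring surrounding blanks): 0101

Final answer: Output: 0101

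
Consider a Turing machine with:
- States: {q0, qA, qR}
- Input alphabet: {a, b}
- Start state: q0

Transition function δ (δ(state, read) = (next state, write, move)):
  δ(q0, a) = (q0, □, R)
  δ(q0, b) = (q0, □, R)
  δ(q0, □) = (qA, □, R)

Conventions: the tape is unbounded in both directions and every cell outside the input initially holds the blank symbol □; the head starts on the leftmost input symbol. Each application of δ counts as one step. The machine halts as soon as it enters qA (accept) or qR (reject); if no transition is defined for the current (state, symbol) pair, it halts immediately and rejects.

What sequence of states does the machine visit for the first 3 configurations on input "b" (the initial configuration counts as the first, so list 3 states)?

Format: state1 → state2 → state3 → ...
Step 0: [q0]b (head at position 0)
Step 1: δ(q0, b) = (q0, □, R)  ⊢  □[q0]□ (head at position 1)
Step 2: δ(q0, □) = (qA, □, R)  ⊢  □□[qA]□ (head at position 2)
Reading off the states of these 3 configurations: q0 → q0 → qA

Final answer: q0 → q0 → qA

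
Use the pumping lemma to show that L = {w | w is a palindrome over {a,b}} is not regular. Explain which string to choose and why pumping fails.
Language: L = {w | w is a palindrome over {a,b}} (strings that read the same forwards and backwards)
Step 1: Assume for contradiction that L is regular, with pumping length p.
Step 2: Choose s = a^p b a^p. Then s ∈ L (it reads the same forwards and backwards) and |s| ≥ p.
Step 3: Consider any decomposition s = xyz with |xy| ≤ p and |y| > 0. Since |xy| ≤ p and the first p symbols of s are all a's, y = a^k for some k with 1 ≤ k ≤ p.
Step 4: Pumping up (i = 2): xy²z = a^(p+k) b a^p. Its reverse is a^p b a^(p+k) ≠ a^(p+k) b a^p (the single b is no longer in the middle), so xy²z is not a palindrome and xy²z ∉ L.
This contradicts the pumping lemma, so L is not regular.

Final answer: Choose s = a^p b a^p. Since |xy| ≤ p, y = a^k with k ≥ 1. Then xy²z = a^(p+k) b a^p is not a palindrome, so ∉ L.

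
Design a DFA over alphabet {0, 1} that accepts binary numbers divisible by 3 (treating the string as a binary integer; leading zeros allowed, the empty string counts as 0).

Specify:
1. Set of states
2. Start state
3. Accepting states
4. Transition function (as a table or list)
One valid DFA (any DFA recognizing the same language is acceptable):
States: {q0, q1, q2}
Start: q0
Accepting: {q0}
Transitions (accepting states marked with *):
State | 0 | 1 | Accepting
-------------------------
q0    | q0 | q1 | *
q1    | q2 | q0 |  
q2    | q1 | q2 |  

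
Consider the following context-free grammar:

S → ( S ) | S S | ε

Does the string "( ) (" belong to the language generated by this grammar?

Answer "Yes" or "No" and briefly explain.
Each production adds parentheses only in matched pairs (S → ( S )) or none at all, so every derived string has equally many '(' and ')'. The string ( ) ( has two '(' and one ')', so it cannot be derived.

Final answer: No - no valid derivation exists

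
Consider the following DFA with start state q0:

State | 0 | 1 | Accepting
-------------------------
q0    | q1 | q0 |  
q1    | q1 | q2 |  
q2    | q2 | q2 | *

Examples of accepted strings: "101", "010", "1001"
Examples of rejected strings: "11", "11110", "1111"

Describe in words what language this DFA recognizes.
binary strings containing '01' as a substring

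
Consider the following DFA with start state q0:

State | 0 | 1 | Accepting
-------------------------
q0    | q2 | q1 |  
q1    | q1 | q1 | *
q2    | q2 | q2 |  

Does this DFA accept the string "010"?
Start in q0.
Read '0': q0 → q2
Read '1': q2 → q2
Read '0': q2 → q2
Final state q2 is not accepting, so the string is rejected.

Final answer: No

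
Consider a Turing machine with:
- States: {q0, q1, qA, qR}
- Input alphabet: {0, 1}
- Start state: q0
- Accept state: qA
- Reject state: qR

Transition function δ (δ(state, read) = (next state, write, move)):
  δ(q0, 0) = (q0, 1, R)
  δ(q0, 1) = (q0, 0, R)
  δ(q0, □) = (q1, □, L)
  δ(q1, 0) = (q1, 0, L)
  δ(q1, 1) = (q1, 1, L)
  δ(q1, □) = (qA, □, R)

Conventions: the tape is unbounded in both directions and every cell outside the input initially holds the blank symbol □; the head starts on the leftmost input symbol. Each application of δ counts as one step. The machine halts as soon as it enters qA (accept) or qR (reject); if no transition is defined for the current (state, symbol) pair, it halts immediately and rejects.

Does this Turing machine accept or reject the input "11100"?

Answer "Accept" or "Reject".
Step 0: [q0]11100 (head at position 0)
Step 1: δ(q0, 1) = (q0, 0, R)  ⊢  0[q0]1100 (head at position 1)
Step 2: δ(q0, 1) = (q0, 0, R)  ⊢  00[q0]100 (head at position 2)
Step 3: δ(q0, 1) = (q0, 0, R)  ⊢  000[q0]00 (head at position 3)
Step 4: δ(q0, 0) = (q0, 1, R)  ⊢  0001[q0]0 (head at position 4)
Step 5: δ(q0, 0) = (q0, 1, R)  ⊢  00011[q0]□ (head at position 5)
Step 6: δ(q0, □) = (q1, □, L)  ⊢  0001[q1]1□ (head at position 4)
Step 7: δ(q1, 1) = (q1, 1, L)  ⊢  000[q1]11□ (head at position 3)
Step 8: δ(q1, 1) = (q1, 1, L)  ⊢  00[q1]011□ (head at position 2)
Step 9: δ(q1, 0) = (q1, 0, L)  ⊢  0[q1]0011□ (head at position 1)
Step 10: δ(q1, 0) = (q1, 0, L)  ⊢  [q1]00011□ (head at position 0)
Step 11: δ(q1, 0) = (q1, 0, L)  ⊢  [q1]□00011□ (head at position -1)
Step 12: δ(q1, □) = (qA, □, R)  ⊢  □[qA]00011□ (head at position 0)
The machine is in qA, so it halts and accepts.

Final answer: Accept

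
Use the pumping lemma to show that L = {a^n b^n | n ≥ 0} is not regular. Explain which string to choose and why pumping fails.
Language: L = {a^n b^n | n ≥ 0} (equal numbers of a's followed by b's)
Step 1: Assume for contradiction that L is regular, with pumping length p.
Step 2: Choose s = a^p b^p. Then s ∈ L (it has p a's followed by p b's) and |s| ≥ p.
Step 3: Consider any decomposition s = xyz with |xy| ≤ p and |y| > 0. Since |xy| ≤ p and the first p symbols of s are all a's, y = a^k for some k with 1 ≤ k ≤ p.
Step 4: Pumping up (i = 2): xy²z = a^(p+k) b^p, which has more a's than b's, so xy²z ∉ L.
This contradicts the pumping lemma, so L is not regular.

Final answer: Choose s = a^p b^p. Since |xy| ≤ p, y = a^k with k ≥ 1. Then xy²z = a^(p+k) b^p ∉ L.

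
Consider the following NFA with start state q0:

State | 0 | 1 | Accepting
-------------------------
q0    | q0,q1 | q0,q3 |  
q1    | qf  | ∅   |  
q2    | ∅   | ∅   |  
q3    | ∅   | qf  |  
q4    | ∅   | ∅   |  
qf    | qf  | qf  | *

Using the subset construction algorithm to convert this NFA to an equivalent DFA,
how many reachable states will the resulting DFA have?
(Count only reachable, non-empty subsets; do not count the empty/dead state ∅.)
Start subset: {q0}
{q0}: on 0 → {q0, q1}, on 1 → {q0, q3}
{q0, q1}: on 0 → {q0, q1, qf}, on 1 → {q0, q3}
{q0, q3}: on 0 → {q0, q1}, on 1 → {q0, q3, qf}
{q0, q1, qf}: on 0 → {q0, q1, qf}, on 1 → {q0, q3, qf}
{q0, q3, qf}: on 0 → {q0, q1, qf}, on 1 → {q0, q3, qf}
Reachable non-empty subsets: {q0}, {q0, q1}, {q0, q3}, {q0, q1, qf}, {q0, q3, qf} — 5 in total.

Final answer: 5 states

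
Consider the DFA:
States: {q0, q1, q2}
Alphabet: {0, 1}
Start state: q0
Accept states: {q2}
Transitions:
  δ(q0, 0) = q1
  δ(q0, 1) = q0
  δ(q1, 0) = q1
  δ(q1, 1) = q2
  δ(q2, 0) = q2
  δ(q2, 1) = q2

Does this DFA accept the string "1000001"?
Processing string "1000001":
  q0 --1--> q0
  q0 --0--> q1
  q1 --0--> q1
  q1 --0--> q1
  q1 --0--> q1
  q1 --0--> q1
  q1 --1--> q2
Final state: q2
Accept states: {q2}
q2 is an accept state, so the string is accepted.

Final answer: Yes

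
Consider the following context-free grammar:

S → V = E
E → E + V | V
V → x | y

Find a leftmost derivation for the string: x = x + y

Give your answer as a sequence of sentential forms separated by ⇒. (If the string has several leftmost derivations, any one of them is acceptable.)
Start with S.
Step 1: the leftmost non-terminal is S; apply S → V = E:  V = E
Step 2: the leftmost non-terminal is V; apply V → x:  x = E
Step 3: the leftmost non-terminal is E; apply E → E + V:  x = E + V
Step 4: the leftmost non-terminal is E; apply E → V:  x = V + V
Step 5: the leftmost non-terminal is V; apply V → x:  x = x + V
Step 6: the leftmost non-terminal is V; apply V → y:  x = x + y

Final answer: S ⇒ V = E ⇒ x = E ⇒ x = E + V ⇒ x = V + V ⇒ x = x + V ⇒ x = x + y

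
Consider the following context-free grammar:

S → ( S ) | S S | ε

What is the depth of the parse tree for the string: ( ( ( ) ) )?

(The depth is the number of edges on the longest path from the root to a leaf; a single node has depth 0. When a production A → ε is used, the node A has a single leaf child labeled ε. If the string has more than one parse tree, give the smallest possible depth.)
The string is 3 nested pairs. The shallowest parse tree applies S → ( S ) 3 times (one node per nested pair, each a child of the previous) and then S → ε in the middle.
S nodes at depths 0..3, ε leaf at depth 4; parentheses leaves are at depths 1..3.
(Using S → S S with an S → ε child anywhere only adds levels, so it cannot give a shallower tree.)
Depth = 4.

Final answer: 4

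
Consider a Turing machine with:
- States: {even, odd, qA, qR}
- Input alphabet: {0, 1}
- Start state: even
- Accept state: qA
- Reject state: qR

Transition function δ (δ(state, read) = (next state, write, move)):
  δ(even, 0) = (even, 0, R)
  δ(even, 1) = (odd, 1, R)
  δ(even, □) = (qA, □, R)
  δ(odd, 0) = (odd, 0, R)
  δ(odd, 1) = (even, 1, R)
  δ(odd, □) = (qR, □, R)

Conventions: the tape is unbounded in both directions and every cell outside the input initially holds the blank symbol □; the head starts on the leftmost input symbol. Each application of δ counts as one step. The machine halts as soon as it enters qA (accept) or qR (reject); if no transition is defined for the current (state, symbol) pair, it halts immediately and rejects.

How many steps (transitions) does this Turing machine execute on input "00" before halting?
Step 0: [even]00 (head at position 0)
Step 1: δ(even, 0) = (even, 0, R)  ⊢  0[even]0 (head at position 1)
Step 2: δ(even, 0) = (even, 0, R)  ⊢  00[even]□ (head at position 2)
Step 3: δ(even, □) = (qA, □, R)  ⊢  00□[qA]□ (head at position 3)
The machine is in qA, so it halts and accepts.
Number of transitions executed: 3.

Final answer: 3 steps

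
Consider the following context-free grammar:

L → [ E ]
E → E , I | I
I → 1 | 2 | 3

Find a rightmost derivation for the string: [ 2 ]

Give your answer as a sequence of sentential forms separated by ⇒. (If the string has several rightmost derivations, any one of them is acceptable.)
Start with L.
Step 1: the rightmost non-terminal is L; apply L → [ E ]:  [ E ]
Step 2: the rightmost non-terminal is E; apply E → I:  [ I ]
Step 3: the rightmost non-terminal is I; apply I → 2:  [ 2 ]

Final answer: L ⇒ [ E ] ⇒ [ I ] ⇒ [ 2 ]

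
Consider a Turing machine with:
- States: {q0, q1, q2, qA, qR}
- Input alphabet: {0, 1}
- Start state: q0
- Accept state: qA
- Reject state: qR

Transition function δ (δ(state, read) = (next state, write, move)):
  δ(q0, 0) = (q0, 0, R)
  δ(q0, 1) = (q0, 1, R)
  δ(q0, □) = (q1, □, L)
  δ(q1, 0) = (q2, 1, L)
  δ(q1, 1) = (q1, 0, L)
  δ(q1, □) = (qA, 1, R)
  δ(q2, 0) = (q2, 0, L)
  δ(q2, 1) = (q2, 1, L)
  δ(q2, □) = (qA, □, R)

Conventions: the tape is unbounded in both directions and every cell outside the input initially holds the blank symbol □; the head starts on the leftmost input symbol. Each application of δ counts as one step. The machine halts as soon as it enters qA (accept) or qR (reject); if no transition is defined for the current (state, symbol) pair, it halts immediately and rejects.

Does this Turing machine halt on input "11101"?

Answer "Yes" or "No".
Step 0: [q0]11101 (head at position 0)
Step 1: δ(q0, 1) = (q0, 1, R)  ⊢  1[q0]1101 (head at position 1)
Step 2: δ(q0, 1) = (q0, 1, R)  ⊢  11[q0]101 (head at position 2)
Step 3: δ(q0, 1) = (q0, 1, R)  ⊢  111[q0]01 (head at position 3)
Step 4: δ(q0, 0) = (q0, 0, R)  ⊢  1110[q0]1 (head at position 4)
Step 5: δ(q0, 1) = (q0, 1, R)  ⊢  11101[q0]□ (head at position 5)
Step 6: δ(q0, □) = (q1, □, L)  ⊢  1110[q1]1□ (head at position 4)
Step 7: δ(q1, 1) = (q1, 0, L)  ⊢  111[q1]00□ (head at position 3)
Step 8: δ(q1, 0) = (q2, 1, L)  ⊢  11[q2]110□ (head at position 2)
Step 9: δ(q2, 1) = (q2, 1, L)  ⊢  1[q2]1110□ (head at position 1)
Step 10: δ(q2, 1) = (q2, 1, L)  ⊢  [q2]11110□ (head at position 0)
Step 11: δ(q2, 1) = (q2, 1, L)  ⊢  [q2]□11110□ (head at position -1)
Step 12: δ(q2, □) = (qA, □, R)  ⊢  □[qA]11110□ (head at position 0)
The machine is in qA, so it halts and accepts.
It halts after 12 steps.

Final answer: Yes - halts after 12 steps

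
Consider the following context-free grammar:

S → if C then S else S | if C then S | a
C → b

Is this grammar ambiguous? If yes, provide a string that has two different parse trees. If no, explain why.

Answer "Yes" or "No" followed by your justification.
The 'dangling else' can attach to either if. Two leftmost derivations of  if b then if b then a else a:
  (1) S ⇒ if C then S else S ⇒ if b then S else S ⇒ if b then if C then S else S ⇒ if b then if b then S else S ⇒ if b then if b then a else S ⇒ if b then if b then a else a   (else belongs to the outer if)
  (2) S ⇒ if C then S ⇒ if b then S ⇒ if b then if C then S else S ⇒ if b then if b then S else S ⇒ if b then if b then a else S ⇒ if b then if b then a else a   (else belongs to the inner if)
Two distinct parse trees for the same string, so the grammar is ambiguous.

Final answer: Yes - the string 'if b then if b then a else a' has two distinct leftmost derivations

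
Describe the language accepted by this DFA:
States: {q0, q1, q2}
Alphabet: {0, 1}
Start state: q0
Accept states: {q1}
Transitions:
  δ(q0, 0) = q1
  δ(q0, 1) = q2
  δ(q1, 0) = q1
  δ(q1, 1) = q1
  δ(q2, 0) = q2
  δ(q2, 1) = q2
Analyzing the DFA structure:
Start state: q0
Accept states: {q1}
Interpreting what each state remembers (checking against the transitions):
  q0: nothing has been read yet
  q1: the first symbol was 0
  q2: the first symbol was 1 (trap state)
  δ(q0, 0): in q0 (nothing has been read yet), after reading 0 we have: the first symbol was 0 → q1
  δ(q0, 1): in q0 (nothing has been read yet), after reading 1 we have: the first symbol was 1 (trap state) → q2
  δ(q1, 0): in q1 (the first symbol was 0), after reading 0 we have: the first symbol was 0 → q1
  δ(q1, 1): in q1 (the first symbol was 0), after reading 1 we have: the first symbol was 0 → q1
  δ(q2, 0): in q2 (the first symbol was 1 (trap state)), after reading 0 we have: the first symbol was 1 (trap state) → q2
  δ(q2, 1): in q2 (the first symbol was 1 (trap state)), after reading 1 we have: the first symbol was 1 (trap state) → q2
A string is accepted iff it ends in {q1}, i.e. the first symbol was 0.
Language: All binary strings starting with 0

Final answer: All binary strings starting with 0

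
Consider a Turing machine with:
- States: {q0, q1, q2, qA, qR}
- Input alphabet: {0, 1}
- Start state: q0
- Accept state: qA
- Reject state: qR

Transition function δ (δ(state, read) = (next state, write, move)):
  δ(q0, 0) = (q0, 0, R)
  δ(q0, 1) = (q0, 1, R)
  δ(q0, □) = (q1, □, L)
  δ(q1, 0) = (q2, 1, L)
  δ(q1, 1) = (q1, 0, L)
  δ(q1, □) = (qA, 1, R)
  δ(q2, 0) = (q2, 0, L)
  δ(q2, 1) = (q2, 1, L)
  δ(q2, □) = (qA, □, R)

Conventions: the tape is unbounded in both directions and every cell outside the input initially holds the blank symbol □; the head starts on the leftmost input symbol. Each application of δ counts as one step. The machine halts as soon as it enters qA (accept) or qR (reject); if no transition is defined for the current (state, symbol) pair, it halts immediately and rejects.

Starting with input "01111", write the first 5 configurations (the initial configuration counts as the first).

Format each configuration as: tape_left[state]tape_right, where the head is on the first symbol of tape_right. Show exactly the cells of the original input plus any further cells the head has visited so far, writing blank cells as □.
Step 0: [q0]01111 (head at position 0)
Step 1: δ(q0, 0) = (q0, 0, R)  ⊢  0[q0]1111 (head at position 1)
Step 2: δ(q0, 1) = (q0, 1, R)  ⊢  01[q0]111 (head at position 2)
Step 3: δ(q0, 1) = (q0, 1, R)  ⊢  011[q0]11 (head at position 3)
Step 4: δ(q0, 1) = (q0, 1, R)  ⊢  0111[q0]1 (head at position 4)

Final answer: [q0]01111 ⊢ 0[q0]1111 ⊢ 01[q0]111 ⊢ 011[q0]11 ⊢ 0111[q0]1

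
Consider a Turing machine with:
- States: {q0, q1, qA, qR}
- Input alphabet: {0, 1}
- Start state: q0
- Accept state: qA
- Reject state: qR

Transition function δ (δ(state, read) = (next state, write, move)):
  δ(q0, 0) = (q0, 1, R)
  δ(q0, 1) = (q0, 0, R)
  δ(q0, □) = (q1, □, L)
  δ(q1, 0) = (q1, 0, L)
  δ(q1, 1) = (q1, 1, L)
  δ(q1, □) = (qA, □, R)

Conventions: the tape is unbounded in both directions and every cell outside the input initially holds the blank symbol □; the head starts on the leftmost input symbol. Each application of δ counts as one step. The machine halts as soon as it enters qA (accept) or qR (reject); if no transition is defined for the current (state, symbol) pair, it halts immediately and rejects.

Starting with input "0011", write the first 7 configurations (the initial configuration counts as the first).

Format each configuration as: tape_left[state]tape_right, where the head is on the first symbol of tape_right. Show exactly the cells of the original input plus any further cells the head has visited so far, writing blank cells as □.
Step 0: [q0]0011 (head at position 0)
Step 1: δ(q0, 0) = (q0, 1, R)  ⊢  1[q0]011 (head at position 1)
Step 2: δ(q0, 0) = (q0, 1, R)  ⊢  11[q0]11 (head at position 2)
Step 3: δ(q0, 1) = (q0, 0, R)  ⊢  110[q0]1 (head at position 3)
Step 4: δ(q0, 1) = (q0, 0, R)  ⊢  1100[q0]□ (head at position 4)
Step 5: δ(q0, □) = (q1, □, L)  ⊢  110[q1]0□ (head at position 3)
Step 6: δ(q1, 0) = (q1, 0, L)  ⊢  11[q1]00□ (head at position 2)

Final answer: [q0]0011 ⊢ 1[q0]011 ⊢ 11[q0]11 ⊢ 110[q0]1 ⊢ 1100[q0]□ ⊢ 110[q1]0□ ⊢ 11[q1]00□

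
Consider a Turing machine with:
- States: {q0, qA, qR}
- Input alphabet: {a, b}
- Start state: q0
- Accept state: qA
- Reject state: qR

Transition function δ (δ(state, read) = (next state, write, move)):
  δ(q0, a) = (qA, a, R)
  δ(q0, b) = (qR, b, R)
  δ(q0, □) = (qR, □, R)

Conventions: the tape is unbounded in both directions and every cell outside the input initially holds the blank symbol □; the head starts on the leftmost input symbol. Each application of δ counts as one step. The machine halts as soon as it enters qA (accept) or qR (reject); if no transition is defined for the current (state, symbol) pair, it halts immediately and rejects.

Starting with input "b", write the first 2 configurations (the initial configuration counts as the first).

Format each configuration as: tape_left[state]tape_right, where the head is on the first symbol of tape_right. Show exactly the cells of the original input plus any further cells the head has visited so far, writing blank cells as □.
Step 0: [q0]b (head at position 0)
Step 1: δ(q0, b) = (qR, b, R)  ⊢  b[qR]□ (head at position 1)

Final answer: [q0]b ⊢ b[qR]□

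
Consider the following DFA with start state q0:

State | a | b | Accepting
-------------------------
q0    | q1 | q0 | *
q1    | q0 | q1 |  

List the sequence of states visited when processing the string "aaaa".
q0 → q1 → q0 → q1 → q0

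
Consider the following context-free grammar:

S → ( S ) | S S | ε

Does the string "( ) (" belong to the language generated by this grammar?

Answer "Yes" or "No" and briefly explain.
Each production adds parentheses only in matched pairs (S → ( S )) or none at all, so every derived string has equally many '(' and ')'. The string ( ) ( has two '(' and one ')', so it cannot be derived.

Final answer: No - no valid derivation exists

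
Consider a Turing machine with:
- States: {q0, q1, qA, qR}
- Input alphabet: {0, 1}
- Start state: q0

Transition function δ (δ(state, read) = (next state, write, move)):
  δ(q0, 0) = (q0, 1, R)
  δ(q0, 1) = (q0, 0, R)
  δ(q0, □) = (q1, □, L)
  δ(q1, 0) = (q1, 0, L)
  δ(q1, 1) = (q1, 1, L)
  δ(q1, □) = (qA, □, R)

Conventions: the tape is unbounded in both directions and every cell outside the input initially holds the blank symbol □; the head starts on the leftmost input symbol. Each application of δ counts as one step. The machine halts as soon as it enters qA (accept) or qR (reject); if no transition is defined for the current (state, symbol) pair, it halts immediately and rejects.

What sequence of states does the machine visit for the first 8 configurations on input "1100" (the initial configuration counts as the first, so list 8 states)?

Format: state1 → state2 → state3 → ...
Step 0: [q0]1100 (head at position 0)
Step 1: δ(q0, 1) = (q0, 0, R)  ⊢  0[q0]100 (head at position 1)
Step 2: δ(q0, 1) = (q0, 0, R)  ⊢  00[q0]00 (head at position 2)
Step 3: δ(q0, 0) = (q0, 1, R)  ⊢  001[q0]0 (head at position 3)
Step 4: δ(q0, 0) = (q0, 1, R)  ⊢  0011[q0]□ (head at position 4)
Step 5: δ(q0, □) = (q1, □, L)  ⊢  001[q1]1□ (head at position 3)
Step 6: δ(q1, 1) = (q1, 1, L)  ⊢  00[q1]11□ (head at position 2)
Step 7: δ(q1, 1) = (q1, 1, L)  ⊢  0[q1]011□ (head at position 1)
Reading off the states of these 8 configurations: q0 → q0 → q0 → q0 → q0 → q1 → q1 → q1

Final answer: q0 → q0 → q0 → q0 → q0 → q1 → q1 → q1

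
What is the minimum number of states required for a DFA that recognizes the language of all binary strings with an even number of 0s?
Language: binary strings with an even number of 0s
Lower bound (Myhill–Nerode): the prefixes ε, 0 are pairwise distinguishable:
  ε vs 0: suffix ε distinguishes them (ε has zero 0s (accepted), 0 has one 0 (rejected))
So any DFA needs at least 2 states.
Upper bound: a DFA with 2 states exists (one state per class above).
Minimum states: 2

Final answer: 2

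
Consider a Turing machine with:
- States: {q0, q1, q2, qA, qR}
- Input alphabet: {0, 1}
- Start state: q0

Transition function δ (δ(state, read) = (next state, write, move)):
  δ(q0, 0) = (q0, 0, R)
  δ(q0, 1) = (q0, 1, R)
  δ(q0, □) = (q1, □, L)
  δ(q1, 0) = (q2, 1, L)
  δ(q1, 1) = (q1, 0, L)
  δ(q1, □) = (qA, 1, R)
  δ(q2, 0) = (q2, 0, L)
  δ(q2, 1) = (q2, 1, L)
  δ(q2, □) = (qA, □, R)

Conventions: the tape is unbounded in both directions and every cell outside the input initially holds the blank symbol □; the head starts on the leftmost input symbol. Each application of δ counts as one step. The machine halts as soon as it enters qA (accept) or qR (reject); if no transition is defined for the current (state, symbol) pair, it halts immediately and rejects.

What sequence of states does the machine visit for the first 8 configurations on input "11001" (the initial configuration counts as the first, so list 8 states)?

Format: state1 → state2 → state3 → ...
Step 0: [q0]11001 (head at position 0)
Step 1: δ(q0, 1) = (q0, 1, R)  ⊢  1[q0]1001 (head at position 1)
Step 2: δ(q0, 1) = (q0, 1, R)  ⊢  11[q0]001 (head at position 2)
Step 3: δ(q0, 0) = (q0, 0, R)  ⊢  110[q0]01 (head at position 3)
Step 4: δ(q0, 0) = (q0, 0, R)  ⊢  1100[q0]1 (head at position 4)
Step 5: δ(q0, 1) = (q0, 1, R)  ⊢  11001[q0]□ (head at position 5)
Step 6: δ(q0, □) = (q1, □, L)  ⊢  1100[q1]1□ (head at position 4)
Step 7: δ(q1, 1) = (q1, 0, L)  ⊢  110[q1]00□ (head at position 3)
Reading off the states of these 8 configurations: q0 → q0 → q0 → q0 → q0 → q0 → q1 → q1

Final answer: q0 → q0 → q0 → q0 → q0 → q0 → q1 → q1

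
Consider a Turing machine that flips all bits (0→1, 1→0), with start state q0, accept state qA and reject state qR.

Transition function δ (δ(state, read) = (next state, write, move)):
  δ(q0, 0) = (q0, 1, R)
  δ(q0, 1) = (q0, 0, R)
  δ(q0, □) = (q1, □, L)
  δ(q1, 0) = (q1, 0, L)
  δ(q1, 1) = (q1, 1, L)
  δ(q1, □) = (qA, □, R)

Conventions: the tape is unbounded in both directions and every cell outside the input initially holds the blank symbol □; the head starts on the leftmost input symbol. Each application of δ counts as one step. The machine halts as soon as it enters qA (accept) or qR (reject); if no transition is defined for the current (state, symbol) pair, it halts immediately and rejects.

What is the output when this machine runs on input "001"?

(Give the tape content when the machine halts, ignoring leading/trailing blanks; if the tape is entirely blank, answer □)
Step 0: [q0]001 (head at position 0)
Step 1: δ(q0, 0) = (q0, 1, R)  ⊢  1[q0]01 (head at position 1)
Step 2: δ(q0, 0) = (q0, 1, R)  ⊢  11[q0]1 (head at position 2)
Step 3: δ(q0, 1) = (q0, 0, R)  ⊢  110[q0]□ (head at position 3)
Step 4: δ(q0, □) = (q1, □, L)  ⊢  11[q1]0□ (head at position 2)
Step 5: δ(q1, 0) = (q1, 0, L)  ⊢  1[q1]10□ (head at position 1)
Step 6: δ(q1, 1) = (q1, 1, L)  ⊢  [q1]110□ (head at position 0)
Step 7: δ(q1, 1) = (q1, 1, L)  ⊢  [q1]□110□ (head at position -1)
Step 8: δ(q1, □) = (qA, □, R)  ⊢  □[qA]110□ (head at position 0)
The machine is in qA, so it halts and accepts.
Tape content when halted (ignoring surrounding blanks): 110

Final answer: Output: 110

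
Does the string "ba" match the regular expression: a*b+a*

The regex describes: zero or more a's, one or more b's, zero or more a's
Yes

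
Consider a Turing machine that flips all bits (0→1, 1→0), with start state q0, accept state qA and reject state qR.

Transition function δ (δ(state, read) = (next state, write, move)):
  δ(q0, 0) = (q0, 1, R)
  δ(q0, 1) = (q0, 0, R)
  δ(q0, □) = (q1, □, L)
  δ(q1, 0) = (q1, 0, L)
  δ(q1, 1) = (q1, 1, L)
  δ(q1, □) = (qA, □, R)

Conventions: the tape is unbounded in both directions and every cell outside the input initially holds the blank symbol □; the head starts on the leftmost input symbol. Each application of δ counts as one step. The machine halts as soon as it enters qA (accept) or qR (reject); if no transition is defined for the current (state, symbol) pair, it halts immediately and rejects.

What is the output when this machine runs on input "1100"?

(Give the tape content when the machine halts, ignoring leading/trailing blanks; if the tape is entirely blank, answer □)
Step 0: [q0]1100 (head at position 0)
Step 1: δ(q0, 1) = (q0, 0, R)  ⊢  0[q0]100 (head at position 1)
Step 2: δ(q0, 1) = (q0, 0, R)  ⊢  00[q0]00 (head at position 2)
Step 3: δ(q0, 0) = (q0, 1, R)  ⊢  001[q0]0 (head at position 3)
Step 4: δ(q0, 0) = (q0, 1, R)  ⊢  0011[q0]□ (head at position 4)
Step 5: δ(q0, □) = (q1, □, L)  ⊢  001[q1]1□ (head at position 3)
Step 6: δ(q1, 1) = (q1, 1, L)  ⊢  00[q1]11□ (head at position 2)
Step 7: δ(q1, 1) = (q1, 1, L)  ⊢  0[q1]011□ (head at position 1)
Step 8: δ(q1, 0) = (q1, 0, L)  ⊢  [q1]0011□ (head at position 0)
Step 9: δ(q1, 0) = (q1, 0, L)  ⊢  [q1]□0011□ (head at position -1)
Step 10: δ(q1, □) = (qA, □, R)  ⊢  □[qA]0011□ (head at position 0)
The machine is in qA, so it halts and accepts.
Tape content when halted (ignoring surrounding blanks): 0011

Final answer: Output: 0011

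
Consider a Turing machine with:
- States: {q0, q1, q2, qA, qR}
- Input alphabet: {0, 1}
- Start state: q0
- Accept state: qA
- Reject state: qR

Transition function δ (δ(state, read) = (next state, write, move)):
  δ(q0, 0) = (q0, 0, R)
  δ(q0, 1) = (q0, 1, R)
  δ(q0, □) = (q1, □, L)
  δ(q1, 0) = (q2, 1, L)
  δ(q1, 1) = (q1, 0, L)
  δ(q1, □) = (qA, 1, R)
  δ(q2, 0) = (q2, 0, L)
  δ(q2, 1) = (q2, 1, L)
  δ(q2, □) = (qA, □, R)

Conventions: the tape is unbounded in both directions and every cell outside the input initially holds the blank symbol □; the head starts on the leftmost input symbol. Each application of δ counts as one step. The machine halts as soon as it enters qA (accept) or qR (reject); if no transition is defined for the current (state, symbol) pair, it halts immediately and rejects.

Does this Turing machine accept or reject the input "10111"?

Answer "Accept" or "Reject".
Step 0: [q0]10111 (head at position 0)
Step 1: δ(q0, 1) = (q0, 1, R)  ⊢  1[q0]0111 (head at position 1)
Step 2: δ(q0, 0) = (q0, 0, R)  ⊢  10[q0]111 (head at position 2)
Step 3: δ(q0, 1) = (q0, 1, R)  ⊢  101[q0]11 (head at position 3)
Step 4: δ(q0, 1) = (q0, 1, R)  ⊢  1011[q0]1 (head at position 4)
Step 5: δ(q0, 1) = (q0, 1, R)  ⊢  10111[q0]□ (head at position 5)
Step 6: δ(q0, □) = (q1, □, L)  ⊢  1011[q1]1□ (head at position 4)
Step 7: δ(q1, 1) = (q1, 0, L)  ⊢  101[q1]10□ (head at position 3)
Step 8: δ(q1, 1) = (q1, 0, L)  ⊢  10[q1]100□ (head at position 2)
Step 9: δ(q1, 1) = (q1, 0, L)  ⊢  1[q1]0000□ (head at position 1)
Step 10: δ(q1, 0) = (q2, 1, L)  ⊢  [q2]11000□ (head at position 0)
Step 11: δ(q2, 1) = (q2, 1, L)  ⊢  [q2]□11000□ (head at position -1)
Step 12: δ(q2, □) = (qA, □, R)  ⊢  □[qA]11000□ (head at position 0)
The machine is in qA, so it halts and accepts.

Final answer: Accept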